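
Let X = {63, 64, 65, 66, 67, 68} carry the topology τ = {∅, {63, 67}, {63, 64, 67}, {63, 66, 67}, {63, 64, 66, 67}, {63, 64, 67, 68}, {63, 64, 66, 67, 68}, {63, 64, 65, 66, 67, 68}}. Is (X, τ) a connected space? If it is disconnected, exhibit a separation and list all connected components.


(X, τ) is connected.

Find clopen sets (U ∈ τ with X ∖ U ∈ τ):
  U = ∅, X ∖ U = {63, 64, 65, 66, 67, 68} — both open, so U is clopen.
  U = {63, 64, 65, 66, 67, 68}, X ∖ U = ∅ — both open, so U is clopen.
Only trivial clopens (∅ and X) exist, so (X, τ) is connected.
Compute connected components by grouping points that agree on all clopens:
  component: {63, 64, 65, 66, 67, 68}


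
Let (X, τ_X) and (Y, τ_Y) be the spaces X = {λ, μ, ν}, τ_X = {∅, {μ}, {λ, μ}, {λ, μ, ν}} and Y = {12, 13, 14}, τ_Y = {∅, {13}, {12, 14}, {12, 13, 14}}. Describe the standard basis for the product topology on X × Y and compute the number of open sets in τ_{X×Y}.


Basis B = {∅ × ∅, {μ} × {13}, {λ, μ} × {13}, {μ} × {12, 14}, {λ, μ, ν} × {13}, {μ} × {12, 13, 14}, {λ, μ} × {12, 14}, {λ, μ} × {12, 13, 14}, {λ, μ, ν} × {12, 14}, {λ, μ, ν} × {12, 13, 14}}; |τ_{X×Y}| = 16.

Enumerate products U × V with U ∈ τ_X, V ∈ τ_Y (deduplicated):
  ∅ × ∅ = {} (∅)
  {μ} × {13} = {(μ,13)}
  {λ, μ} × {13} = {(λ,13), (μ,13)}
  {μ} × {12, 14} = {(μ,12), (μ,14)}
  {λ, μ, ν} × {13} = {(λ,13), (μ,13), (ν,13)}
  {μ} × {12, 13, 14} = {(μ,12), (μ,13), (μ,14)}
  {λ, μ} × {12, 14} = {(λ,12), (λ,14), (μ,12), (μ,14)}
  {λ, μ} × {12, 13, 14} = {(λ,12), (λ,13), (λ,14), (μ,12), (μ,13), (μ,14)}
  {λ, μ, ν} × {12, 14} = {(λ,12), (λ,14), (μ,12), (μ,14), (ν,12), (ν,14)}
  {λ, μ, ν} × {12, 13, 14} = {(λ,12), (λ,13), (λ,14), (μ,12), (μ,13), (μ,14), (ν,12), (ν,13), (ν,14)}
These 10 distinct sets form the basis B.
Close under arbitrary unions to get τ_{X×Y}; counting gives |τ_{X×Y}| = 16.


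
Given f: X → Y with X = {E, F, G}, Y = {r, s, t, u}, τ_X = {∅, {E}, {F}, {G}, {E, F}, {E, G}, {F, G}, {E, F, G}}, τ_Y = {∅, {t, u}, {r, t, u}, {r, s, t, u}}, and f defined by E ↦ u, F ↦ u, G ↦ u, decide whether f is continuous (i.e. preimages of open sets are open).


f IS continuous.

Compute f^{-1}(U) for each U ∈ τ_Y:
  U = ∅: f^{-1}(U) = ∅ ∈ τ_X ✓.
  U = {t, u}: f^{-1}(U) = {E, F, G} ∈ τ_X ✓.
  U = {r, t, u}: f^{-1}(U) = {E, F, G} ∈ τ_X ✓.
  U = {r, s, t, u}: f^{-1}(U) = {E, F, G} ∈ τ_X ✓.
Every preimage lies in τ_X, so f IS continuous.


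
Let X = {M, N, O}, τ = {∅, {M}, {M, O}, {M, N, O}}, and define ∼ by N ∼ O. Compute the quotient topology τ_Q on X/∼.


X/∼ = {[M], [N=O]}; |τ_Q| = 3.

Equivalence classes: [M], [N=O].
Quotient map π: X → X/∼ sends M ↦ [M], N ↦ [N=O], O ↦ [N=O].
For each subset V ⊆ X/∼, compute π^{-1}(V) ⊆ X and check whether π^{-1}(V) ∈ τ. V is open in τ_Q iff π^{-1}(V) ∈ τ.
  V = {}: π^{-1}(V) = ∅ ∈ τ ✓.
  V = {[M]}: π^{-1}(V) = {M} ∈ τ ✓.
  V = {[N=O]}: π^{-1}(V) = {N, O} ∉ τ ✗.
  V = {[M], [N=O]}: π^{-1}(V) = {M, N, O} ∈ τ ✓.
Open sets in the quotient: τ_Q = {{}, {[M]}, {[M], [N=O]}} (3 elements).


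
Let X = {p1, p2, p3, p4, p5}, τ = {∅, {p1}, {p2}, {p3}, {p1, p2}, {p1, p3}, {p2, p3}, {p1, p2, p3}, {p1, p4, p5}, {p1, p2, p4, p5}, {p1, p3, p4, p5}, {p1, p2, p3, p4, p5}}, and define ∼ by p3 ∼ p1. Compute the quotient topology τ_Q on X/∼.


X/∼ = {[p1=p3], [p2], [p4], [p5]}; |τ_Q| = 6.

Equivalence classes: [p1=p3], [p2], [p4], [p5].
Quotient map π: X → X/∼ sends p1 ↦ [p1=p3], p2 ↦ [p2], p3 ↦ [p1=p3], p4 ↦ [p4], p5 ↦ [p5].
For each subset V ⊆ X/∼, compute π^{-1}(V) ⊆ X and check whether π^{-1}(V) ∈ τ. V is open in τ_Q iff π^{-1}(V) ∈ τ.
  V = {}: π^{-1}(V) = ∅ ∈ τ ✓.
  V = {[p1=p3]}: π^{-1}(V) = {p1, p3} ∈ τ ✓.
  V = {[p2]}: π^{-1}(V) = {p2} ∈ τ ✓.
  V = {[p1=p3], [p2]}: π^{-1}(V) = {p1, p2, p3} ∈ τ ✓.
  V = {[p4]}: π^{-1}(V) = {p4} ∉ τ ✗.
  V = {[p1=p3], [p4]}: π^{-1}(V) = {p1, p3, p4} ∉ τ ✗.
  V = {[p2], [p4]}: π^{-1}(V) = {p2, p4} ∉ τ ✗.
  V = {[p1=p3], [p2], [p4]}: π^{-1}(V) = {p1, p2, p3, p4} ∉ τ ✗.
  V = {[p5]}: π^{-1}(V) = {p5} ∉ τ ✗.
  V = {[p1=p3], [p5]}: π^{-1}(V) = {p1, p3, p5} ∉ τ ✗.
  V = {[p2], [p5]}: π^{-1}(V) = {p2, p5} ∉ τ ✗.
  V = {[p1=p3], [p2], [p5]}: π^{-1}(V) = {p1, p2, p3, p5} ∉ τ ✗.
  V = {[p4], [p5]}: π^{-1}(V) = {p4, p5} ∉ τ ✗.
  V = {[p1=p3], [p4], [p5]}: π^{-1}(V) = {p1, p3, p4, p5} ∈ τ ✓.
  V = {[p2], [p4], [p5]}: π^{-1}(V) = {p2, p4, p5} ∉ τ ✗.
  V = {[p1=p3], [p2], [p4], [p5]}: π^{-1}(V) = {p1, p2, p3, p4, p5} ∈ τ ✓.
Open sets in the quotient: τ_Q = {{}, {[p1=p3]}, {[p2]}, {[p1=p3], [p2]}, {[p1=p3], [p4], [p5]}, {[p1=p3], [p2], [p4], [p5]}} (6 elements).


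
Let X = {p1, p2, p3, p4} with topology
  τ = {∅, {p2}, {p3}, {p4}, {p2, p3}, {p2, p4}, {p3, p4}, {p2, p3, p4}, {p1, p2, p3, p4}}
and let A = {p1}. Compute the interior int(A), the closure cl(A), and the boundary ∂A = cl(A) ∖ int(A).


int(A) = ∅, cl(A) = {p1}, ∂A = {p1}.

Closed sets in (X, τ) are complements of opens:
  closed(X, τ) = {∅, {p1}, {p1, p2}, {p1, p3}, {p1, p4}, {p1, p2, p3}, {p1, p2, p4}, {p1, p3, p4}, {p1, p2, p3, p4}}.
int(A) = ⋃ {U ∈ τ : U ⊆ A}. Opens contained in A: ∅.
Taking the union of these: int(A) = ∅.
cl(A) = ⋂ {C closed : A ⊆ C}. Closed sets containing A: {p1}, {p1, p2}, {p1, p3}, {p1, p4}, {p1, p2, p3}, {p1, p2, p4}, {p1, p3, p4}, {p1, p2, p3, p4}.
Intersecting these: cl(A) = {p1}.
∂A = cl(A) ∖ int(A) = {p1} ∖ ∅ = {p1}.


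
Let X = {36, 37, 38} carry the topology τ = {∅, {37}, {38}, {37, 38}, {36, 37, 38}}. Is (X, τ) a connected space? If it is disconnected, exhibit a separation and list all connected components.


(X, τ) is connected.

Find clopen sets (U ∈ τ with X ∖ U ∈ τ):
  U = ∅, X ∖ U = {36, 37, 38} — both open, so U is clopen.
  U = {36, 37, 38}, X ∖ U = ∅ — both open, so U is clopen.
Only trivial clopens (∅ and X) exist, so (X, τ) is connected.
Compute connected components by grouping points that agree on all clopens:
  component: {36, 37, 38}


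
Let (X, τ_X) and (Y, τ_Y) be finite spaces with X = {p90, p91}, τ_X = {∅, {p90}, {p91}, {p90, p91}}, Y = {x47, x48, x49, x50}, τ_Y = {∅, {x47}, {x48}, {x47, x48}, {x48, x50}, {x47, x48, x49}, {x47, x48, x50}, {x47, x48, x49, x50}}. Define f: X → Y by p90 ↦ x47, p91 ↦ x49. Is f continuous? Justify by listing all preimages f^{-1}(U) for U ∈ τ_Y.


f IS continuous.

Compute f^{-1}(U) for each U ∈ τ_Y:
  U = ∅: f^{-1}(U) = ∅ ∈ τ_X ✓.
  U = {x47}: f^{-1}(U) = {p90} ∈ τ_X ✓.
  U = {x48}: f^{-1}(U) = ∅ ∈ τ_X ✓.
  U = {x47, x48}: f^{-1}(U) = {p90} ∈ τ_X ✓.
  U = {x48, x50}: f^{-1}(U) = ∅ ∈ τ_X ✓.
  U = {x47, x48, x49}: f^{-1}(U) = {p90, p91} ∈ τ_X ✓.
  U = {x47, x48, x50}: f^{-1}(U) = {p90} ∈ τ_X ✓.
  U = {x47, x48, x49, x50}: f^{-1}(U) = {p90, p91} ∈ τ_X ✓.
Every preimage lies in τ_X, so f IS continuous.


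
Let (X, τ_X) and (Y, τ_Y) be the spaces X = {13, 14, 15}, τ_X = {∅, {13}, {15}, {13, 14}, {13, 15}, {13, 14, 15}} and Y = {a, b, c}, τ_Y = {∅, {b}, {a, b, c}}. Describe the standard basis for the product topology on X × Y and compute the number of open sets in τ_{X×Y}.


Basis B = {∅ × ∅, {13} × {b}, {15} × {b}, {13, 14} × {b}, {13, 15} × {b}, {13} × {a, b, c}, {13, 14, 15} × {b}, {15} × {a, b, c}, {13, 14} × {a, b, c}, {13, 15} × {a, b, c}, {13, 14, 15} × {a, b, c}}; |τ_{X×Y}| = 18.

Enumerate products U × V with U ∈ τ_X, V ∈ τ_Y (deduplicated):
  ∅ × ∅ = {} (∅)
  {13} × {b} = {(13,b)}
  {15} × {b} = {(15,b)}
  {13, 14} × {b} = {(13,b), (14,b)}
  {13, 15} × {b} = {(13,b), (15,b)}
  {13} × {a, b, c} = {(13,a), (13,b), (13,c)}
  {13, 14, 15} × {b} = {(13,b), (14,b), (15,b)}
  {15} × {a, b, c} = {(15,a), (15,b), (15,c)}
  {13, 14} × {a, b, c} = {(13,a), (13,b), (13,c), (14,a), (14,b), (14,c)}
  {13, 15} × {a, b, c} = {(13,a), (13,b), (13,c), (15,a), (15,b), (15,c)}
  {13, 14, 15} × {a, b, c} = {(13,a), (13,b), (13,c), (14,a), (14,b), (14,c), (15,a), (15,b), (15,c)}
These 11 distinct sets form the basis B.
Close under arbitrary unions to get τ_{X×Y}; counting gives |τ_{X×Y}| = 18.


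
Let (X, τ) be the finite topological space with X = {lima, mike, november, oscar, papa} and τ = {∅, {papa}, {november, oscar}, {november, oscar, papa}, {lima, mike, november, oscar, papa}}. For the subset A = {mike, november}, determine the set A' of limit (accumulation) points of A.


A' = {lima, mike, oscar}

For each x ∈ X, list the open sets U ∈ τ with x ∈ U, then check whether U ∩ (A ∖ {x}) ≠ ∅ for every such U.
  x = lima: opens ∋ x are {lima, mike, november, oscar, papa}; each meets A ∖ {lima}, so x IS a limit point.
  x = mike: opens ∋ x are {lima, mike, november, oscar, papa}; each meets A ∖ {mike}, so x IS a limit point.
  x = november: open {november, oscar} ∋ x has {november, oscar} ∩ (A ∖ {november}) = ∅, so x is NOT a limit point.
  x = oscar: opens ∋ x are {november, oscar}, {november, oscar, papa}, {lima, mike, november, oscar, papa}; each meets A ∖ {oscar}, so x IS a limit point.
  x = papa: open {papa} ∋ x has {papa} ∩ (A ∖ {papa}) = ∅, so x is NOT a limit point.
Collecting: A' = {lima, mike, oscar}.


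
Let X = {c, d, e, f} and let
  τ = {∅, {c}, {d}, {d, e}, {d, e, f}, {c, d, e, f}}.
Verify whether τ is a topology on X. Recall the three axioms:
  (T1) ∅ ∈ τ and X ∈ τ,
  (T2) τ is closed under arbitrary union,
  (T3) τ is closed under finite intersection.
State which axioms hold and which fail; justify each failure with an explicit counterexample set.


τ is NOT a topology on X.

Axiom (T1): ∅ ∈ τ? Yes; X ∈ τ? Yes.
Axiom (T2/T3): check pairwise unions and intersections of members of τ.
Counterexample for (T2): {c} ∪ {d} = {c, d} ∉ τ. Therefore τ is NOT a topology.


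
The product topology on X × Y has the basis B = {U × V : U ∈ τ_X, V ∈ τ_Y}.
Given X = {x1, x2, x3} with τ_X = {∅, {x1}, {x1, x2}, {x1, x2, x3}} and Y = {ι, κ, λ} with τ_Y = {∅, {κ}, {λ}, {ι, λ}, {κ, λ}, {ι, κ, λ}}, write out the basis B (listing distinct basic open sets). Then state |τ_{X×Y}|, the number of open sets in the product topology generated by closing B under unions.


Basis B = {∅ × ∅, {x1} × {κ}, {x1} × {λ}, {x1} × {ι, λ}, {x1} × {κ, λ}, {x1, x2} × {κ}, {x1, x2} × {λ}, {x1} × {ι, κ, λ}, {x1, x2, x3} × {κ}, {x1, x2, x3} × {λ}, {x1, x2} × {ι, λ}, {x1, x2} × {κ, λ}, {x1, x2} × {ι, κ, λ}, {x1, x2, x3} × {ι, λ}, {x1, x2, x3} × {κ, λ}, {x1, x2, x3} × {ι, κ, λ}}; |τ_{X×Y}| = 40.

Enumerate products U × V with U ∈ τ_X, V ∈ τ_Y (deduplicated):
  ∅ × ∅ = {} (∅)
  {x1} × {κ} = {(x1,κ)}
  {x1} × {λ} = {(x1,λ)}
  {x1} × {ι, λ} = {(x1,ι), (x1,λ)}
  {x1} × {κ, λ} = {(x1,κ), (x1,λ)}
  {x1, x2} × {κ} = {(x1,κ), (x2,κ)}
  {x1, x2} × {λ} = {(x1,λ), (x2,λ)}
  {x1} × {ι, κ, λ} = {(x1,ι), (x1,κ), (x1,λ)}
  {x1, x2, x3} × {κ} = {(x1,κ), (x2,κ), (x3,κ)}
  {x1, x2, x3} × {λ} = {(x1,λ), (x2,λ), (x3,λ)}
  {x1, x2} × {ι, λ} = {(x1,ι), (x1,λ), (x2,ι), (x2,λ)}
  {x1, x2} × {κ, λ} = {(x1,κ), (x1,λ), (x2,κ), (x2,λ)}
  {x1, x2} × {ι, κ, λ} = {(x1,ι), (x1,κ), (x1,λ), (x2,ι), (x2,κ), (x2,λ)}
  {x1, x2, x3} × {ι, λ} = {(x1,ι), (x1,λ), (x2,ι), (x2,λ), (x3,ι), (x3,λ)}
  {x1, x2, x3} × {κ, λ} = {(x1,κ), (x1,λ), (x2,κ), (x2,λ), (x3,κ), (x3,λ)}
  {x1, x2, x3} × {ι, κ, λ} = {(x1,ι), (x1,κ), (x1,λ), (x2,ι), (x2,κ), (x2,λ), (x3,ι), (x3,κ), (x3,λ)}
These 16 distinct sets form the basis B.
Close under arbitrary unions to get τ_{X×Y}; counting gives |τ_{X×Y}| = 40.


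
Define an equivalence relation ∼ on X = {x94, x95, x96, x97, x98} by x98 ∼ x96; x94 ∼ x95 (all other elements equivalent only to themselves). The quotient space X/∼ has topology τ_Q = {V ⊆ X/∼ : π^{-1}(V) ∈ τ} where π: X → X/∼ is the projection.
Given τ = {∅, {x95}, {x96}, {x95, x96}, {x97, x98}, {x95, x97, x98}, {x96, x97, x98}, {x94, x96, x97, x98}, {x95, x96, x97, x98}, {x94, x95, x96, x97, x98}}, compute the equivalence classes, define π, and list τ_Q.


X/∼ = {[x94=x95], [x96=x98], [x97]}; |τ_Q| = 3.

Equivalence classes: [x94=x95], [x96=x98], [x97].
Quotient map π: X → X/∼ sends x94 ↦ [x94=x95], x95 ↦ [x94=x95], x96 ↦ [x96=x98], x97 ↦ [x97], x98 ↦ [x96=x98].
For each subset V ⊆ X/∼, compute π^{-1}(V) ⊆ X and check whether π^{-1}(V) ∈ τ. V is open in τ_Q iff π^{-1}(V) ∈ τ.
  V = {}: π^{-1}(V) = ∅ ∈ τ ✓.
  V = {[x94=x95]}: π^{-1}(V) = {x94, x95} ∉ τ ✗.
  V = {[x96=x98]}: π^{-1}(V) = {x96, x98} ∉ τ ✗.
  V = {[x94=x95], [x96=x98]}: π^{-1}(V) = {x94, x95, x96, x98} ∉ τ ✗.
  V = {[x97]}: π^{-1}(V) = {x97} ∉ τ ✗.
  V = {[x94=x95], [x97]}: π^{-1}(V) = {x94, x95, x97} ∉ τ ✗.
  V = {[x96=x98], [x97]}: π^{-1}(V) = {x96, x97, x98} ∈ τ ✓.
  V = {[x94=x95], [x96=x98], [x97]}: π^{-1}(V) = {x94, x95, x96, x97, x98} ∈ τ ✓.
Open sets in the quotient: τ_Q = {{}, {[x96=x98], [x97]}, {[x94=x95], [x96=x98], [x97]}} (3 elements).


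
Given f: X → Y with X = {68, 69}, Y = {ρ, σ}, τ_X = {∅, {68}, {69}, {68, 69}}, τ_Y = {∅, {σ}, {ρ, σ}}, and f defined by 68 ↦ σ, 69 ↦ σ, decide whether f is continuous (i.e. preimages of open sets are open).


f IS continuous.

Compute f^{-1}(U) for each U ∈ τ_Y:
  U = ∅: f^{-1}(U) = ∅ ∈ τ_X ✓.
  U = {σ}: f^{-1}(U) = {68, 69} ∈ τ_X ✓.
  U = {ρ, σ}: f^{-1}(U) = {68, 69} ∈ τ_X ✓.
Every preimage lies in τ_X, so f IS continuous.


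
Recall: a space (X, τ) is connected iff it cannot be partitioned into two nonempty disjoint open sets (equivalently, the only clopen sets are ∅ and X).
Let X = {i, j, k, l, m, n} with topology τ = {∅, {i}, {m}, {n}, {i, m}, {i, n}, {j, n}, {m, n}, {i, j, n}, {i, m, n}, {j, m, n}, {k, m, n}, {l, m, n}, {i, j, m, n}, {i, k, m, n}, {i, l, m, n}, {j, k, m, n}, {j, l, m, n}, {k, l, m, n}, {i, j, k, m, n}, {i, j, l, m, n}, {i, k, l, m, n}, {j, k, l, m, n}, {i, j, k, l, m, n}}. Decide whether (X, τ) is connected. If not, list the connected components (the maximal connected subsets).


(X, τ) is disconnected; components = [{i}, {j, k, l, m, n}].

Find clopen sets (U ∈ τ with X ∖ U ∈ τ):
  U = ∅, X ∖ U = {i, j, k, l, m, n} — both open, so U is clopen.
  U = {i}, X ∖ U = {j, k, l, m, n} — both open, so U is clopen.
  U = {j, k, l, m, n}, X ∖ U = {i} — both open, so U is clopen.
  U = {i, j, k, l, m, n}, X ∖ U = ∅ — both open, so U is clopen.
Nontrivial clopen(s) exist: e.g. {j, k, l, m, n}. So (X, τ) is disconnected.
Compute connected components by grouping points that agree on all clopens:
  component: {i}
  component: {j, k, l, m, n}


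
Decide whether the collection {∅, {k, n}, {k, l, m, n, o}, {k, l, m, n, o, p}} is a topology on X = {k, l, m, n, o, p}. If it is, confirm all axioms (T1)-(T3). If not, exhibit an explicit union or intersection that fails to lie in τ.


τ IS a topology on X.

Axiom (T1): ∅ ∈ τ? Yes; X ∈ τ? Yes.
Axiom (T2/T3): check pairwise unions and intersections of members of τ.
All pairwise intersections and unions checked — each lies in τ. Therefore τ satisfies (T1), (T2), (T3): it IS a topology on X.


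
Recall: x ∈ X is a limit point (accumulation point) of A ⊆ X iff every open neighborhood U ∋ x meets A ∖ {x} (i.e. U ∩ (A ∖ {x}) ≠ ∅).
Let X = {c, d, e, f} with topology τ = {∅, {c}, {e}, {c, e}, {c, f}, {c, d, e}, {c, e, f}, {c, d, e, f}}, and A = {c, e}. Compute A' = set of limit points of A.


A' = {d, f}

For each x ∈ X, list the open sets U ∈ τ with x ∈ U, then check whether U ∩ (A ∖ {x}) ≠ ∅ for every such U.
  x = c: open {c} ∋ x has {c} ∩ (A ∖ {c}) = ∅, so x is NOT a limit point.
  x = d: opens ∋ x are {c, d, e}, {c, d, e, f}; each meets A ∖ {d}, so x IS a limit point.
  x = e: open {e} ∋ x has {e} ∩ (A ∖ {e}) = ∅, so x is NOT a limit point.
  x = f: opens ∋ x are {c, f}, {c, e, f}, {c, d, e, f}; each meets A ∖ {f}, so x IS a limit point.
Collecting: A' = {d, f}.


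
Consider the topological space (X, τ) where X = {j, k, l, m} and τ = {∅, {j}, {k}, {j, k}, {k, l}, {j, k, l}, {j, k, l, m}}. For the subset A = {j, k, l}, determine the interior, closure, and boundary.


int(A) = {j, k, l}, cl(A) = {j, k, l, m}, ∂A = {m}.

Closed sets in (X, τ) are complements of opens:
  closed(X, τ) = {∅, {m}, {j, m}, {l, m}, {j, l, m}, {k, l, m}, {j, k, l, m}}.
int(A) = ⋃ {U ∈ τ : U ⊆ A}. Opens contained in A: ∅, {j}, {k}, {j, k}, {k, l}, {j, k, l}.
Taking the union of these: int(A) = {j, k, l}.
cl(A) = ⋂ {C closed : A ⊆ C}. Closed sets containing A: {j, k, l, m}.
Intersecting these: cl(A) = {j, k, l, m}.
∂A = cl(A) ∖ int(A) = {j, k, l, m} ∖ {j, k, l} = {m}.


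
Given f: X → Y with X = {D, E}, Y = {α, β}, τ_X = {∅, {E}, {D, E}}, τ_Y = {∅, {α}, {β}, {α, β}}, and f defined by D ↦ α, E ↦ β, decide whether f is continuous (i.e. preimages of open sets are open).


f is NOT continuous.

Compute f^{-1}(U) for each U ∈ τ_Y:
  U = ∅: f^{-1}(U) = ∅ ∈ τ_X ✓.
  U = {α}: f^{-1}(U) = {D} ∉ τ_X ✗.
  U = {β}: f^{-1}(U) = {E} ∈ τ_X ✓.
  U = {α, β}: f^{-1}(U) = {D, E} ∈ τ_X ✓.
Found U = {α} with f^{-1}(U) = {D} not in τ_X. Therefore f is NOT continuous.


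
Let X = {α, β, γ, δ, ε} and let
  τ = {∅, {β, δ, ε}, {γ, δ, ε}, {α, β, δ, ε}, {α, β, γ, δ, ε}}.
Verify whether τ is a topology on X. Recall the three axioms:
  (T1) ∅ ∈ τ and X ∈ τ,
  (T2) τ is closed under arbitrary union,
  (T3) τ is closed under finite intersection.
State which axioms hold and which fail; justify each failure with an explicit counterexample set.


τ is NOT a topology on X.

Axiom (T1): ∅ ∈ τ? Yes; X ∈ τ? Yes.
Axiom (T2/T3): check pairwise unions and intersections of members of τ.
Counterexample for (T3): {β, δ, ε} ∩ {γ, δ, ε} = {δ, ε} ∉ τ. Therefore τ is NOT a topology.


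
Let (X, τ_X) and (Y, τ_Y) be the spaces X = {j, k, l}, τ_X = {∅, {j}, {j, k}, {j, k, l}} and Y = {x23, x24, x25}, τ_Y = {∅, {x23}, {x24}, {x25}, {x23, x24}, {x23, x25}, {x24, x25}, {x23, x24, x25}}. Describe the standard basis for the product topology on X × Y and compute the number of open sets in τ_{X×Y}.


Basis B = {∅ × ∅, {j} × {x23}, {j} × {x24}, {j} × {x25}, {j} × {x23, x24}, {j} × {x23, x25}, {j, k} × {x23}, {j} × {x24, x25}, {j, k} × {x24}, {j, k} × {x25}, {j} × {x23, x24, x25}, {j, k, l} × {x23}, {j, k, l} × {x24}, {j, k, l} × {x25}, {j, k} × {x23, x24}, {j, k} × {x23, x25}, {j, k} × {x24, x25}, {j, k} × {x23, x24, x25}, {j, k, l} × {x23, x24}, {j, k, l} × {x23, x25}, {j, k, l} × {x24, x25}, {j, k, l} × {x23, x24, x25}}; |τ_{X×Y}| = 64.

Enumerate products U × V with U ∈ τ_X, V ∈ τ_Y (deduplicated):
  ∅ × ∅ = {} (∅)
  {j} × {x23} = {(j,x23)}
  {j} × {x24} = {(j,x24)}
  {j} × {x25} = {(j,x25)}
  {j} × {x23, x24} = {(j,x23), (j,x24)}
  {j} × {x23, x25} = {(j,x23), (j,x25)}
  {j, k} × {x23} = {(j,x23), (k,x23)}
  {j} × {x24, x25} = {(j,x24), (j,x25)}
  {j, k} × {x24} = {(j,x24), (k,x24)}
  {j, k} × {x25} = {(j,x25), (k,x25)}
  {j} × {x23, x24, x25} = {(j,x23), (j,x24), (j,x25)}
  {j, k, l} × {x23} = {(j,x23), (k,x23), (l,x23)}
  {j, k, l} × {x24} = {(j,x24), (k,x24), (l,x24)}
  {j, k, l} × {x25} = {(j,x25), (k,x25), (l,x25)}
  {j, k} × {x23, x24} = {(j,x23), (j,x24), (k,x23), (k,x24)}
  {j, k} × {x23, x25} = {(j,x23), (j,x25), (k,x23), (k,x25)}
  {j, k} × {x24, x25} = {(j,x24), (j,x25), (k,x24), (k,x25)}
  {j, k} × {x23, x24, x25} = {(j,x23), (j,x24), (j,x25), (k,x23), (k,x24), (k,x25)}
  {j, k, l} × {x23, x24} = {(j,x23), (j,x24), (k,x23), (k,x24), (l,x23), (l,x24)}
  {j, k, l} × {x23, x25} = {(j,x23), (j,x25), (k,x23), (k,x25), (l,x23), (l,x25)}
  {j, k, l} × {x24, x25} = {(j,x24), (j,x25), (k,x24), (k,x25), (l,x24), (l,x25)}
  {j, k, l} × {x23, x24, x25} = {(j,x23), (j,x24), (j,x25), (k,x23), (k,x24), (k,x25), (l,x23), (l,x24), (l,x25)}
These 22 distinct sets form the basis B.
Close under arbitrary unions to get τ_{X×Y}; counting gives |τ_{X×Y}| = 64.


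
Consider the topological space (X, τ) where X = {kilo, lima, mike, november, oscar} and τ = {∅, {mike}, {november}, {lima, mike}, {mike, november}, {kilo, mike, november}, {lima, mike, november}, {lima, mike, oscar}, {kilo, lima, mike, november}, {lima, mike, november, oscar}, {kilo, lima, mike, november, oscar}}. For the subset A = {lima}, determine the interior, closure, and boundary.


int(A) = ∅, cl(A) = {lima, oscar}, ∂A = {lima, oscar}.

Closed sets in (X, τ) are complements of opens:
  closed(X, τ) = {∅, {kilo}, {oscar}, {kilo, november}, {kilo, oscar}, {lima, oscar}, {kilo, lima, oscar}, {kilo, november, oscar}, {kilo, lima, mike, oscar}, {kilo, lima, november, oscar}, {kilo, lima, mike, november, oscar}}.
int(A) = ⋃ {U ∈ τ : U ⊆ A}. Opens contained in A: ∅.
Taking the union of these: int(A) = ∅.
cl(A) = ⋂ {C closed : A ⊆ C}. Closed sets containing A: {lima, oscar}, {kilo, lima, oscar}, {kilo, lima, mike, oscar}, {kilo, lima, november, oscar}, {kilo, lima, mike, november, oscar}.
Intersecting these: cl(A) = {lima, oscar}.
∂A = cl(A) ∖ int(A) = {lima, oscar} ∖ ∅ = {lima, oscar}.


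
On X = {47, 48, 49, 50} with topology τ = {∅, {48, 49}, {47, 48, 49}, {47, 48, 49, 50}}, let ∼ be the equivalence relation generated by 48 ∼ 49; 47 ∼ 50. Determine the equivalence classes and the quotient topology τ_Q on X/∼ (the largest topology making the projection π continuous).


X/∼ = {[47=50], [48=49]}; |τ_Q| = 3.

Equivalence classes: [47=50], [48=49].
Quotient map π: X → X/∼ sends 47 ↦ [47=50], 48 ↦ [48=49], 49 ↦ [48=49], 50 ↦ [47=50].
For each subset V ⊆ X/∼, compute π^{-1}(V) ⊆ X and check whether π^{-1}(V) ∈ τ. V is open in τ_Q iff π^{-1}(V) ∈ τ.
  V = {}: π^{-1}(V) = ∅ ∈ τ ✓.
  V = {[47=50]}: π^{-1}(V) = {47, 50} ∉ τ ✗.
  V = {[48=49]}: π^{-1}(V) = {48, 49} ∈ τ ✓.
  V = {[47=50], [48=49]}: π^{-1}(V) = {47, 48, 49, 50} ∈ τ ✓.
Open sets in the quotient: τ_Q = {{}, {[48=49]}, {[47=50], [48=49]}} (3 elements).


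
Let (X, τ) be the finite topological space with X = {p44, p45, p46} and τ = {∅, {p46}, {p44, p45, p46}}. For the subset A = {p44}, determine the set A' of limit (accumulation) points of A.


A' = {p45}

For each x ∈ X, list the open sets U ∈ τ with x ∈ U, then check whether U ∩ (A ∖ {x}) ≠ ∅ for every such U.
  x = p44: open {p44, p45, p46} ∋ x has {p44, p45, p46} ∩ (A ∖ {p44}) = ∅, so x is NOT a limit point.
  x = p45: opens ∋ x are {p44, p45, p46}; each meets A ∖ {p45}, so x IS a limit point.
  x = p46: open {p46} ∋ x has {p46} ∩ (A ∖ {p46}) = ∅, so x is NOT a limit point.
Collecting: A' = {p45}.


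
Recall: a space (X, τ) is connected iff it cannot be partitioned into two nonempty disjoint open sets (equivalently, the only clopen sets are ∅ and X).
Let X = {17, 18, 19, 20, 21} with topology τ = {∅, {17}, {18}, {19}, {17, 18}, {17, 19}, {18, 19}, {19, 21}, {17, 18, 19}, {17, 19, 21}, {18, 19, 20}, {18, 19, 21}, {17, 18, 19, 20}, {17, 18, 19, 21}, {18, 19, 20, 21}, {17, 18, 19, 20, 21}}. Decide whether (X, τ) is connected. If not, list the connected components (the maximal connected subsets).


(X, τ) is disconnected; components = [{17}, {18, 19, 20, 21}].

Find clopen sets (U ∈ τ with X ∖ U ∈ τ):
  U = ∅, X ∖ U = {17, 18, 19, 20, 21} — both open, so U is clopen.
  U = {17}, X ∖ U = {18, 19, 20, 21} — both open, so U is clopen.
  U = {18, 19, 20, 21}, X ∖ U = {17} — both open, so U is clopen.
  U = {17, 18, 19, 20, 21}, X ∖ U = ∅ — both open, so U is clopen.
Nontrivial clopen(s) exist: e.g. {17}. So (X, τ) is disconnected.
Compute connected components by grouping points that agree on all clopens:
  component: {17}
  component: {18, 19, 20, 21}


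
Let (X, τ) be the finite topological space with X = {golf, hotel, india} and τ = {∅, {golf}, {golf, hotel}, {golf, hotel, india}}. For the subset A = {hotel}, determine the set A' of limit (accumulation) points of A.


A' = {india}

For each x ∈ X, list the open sets U ∈ τ with x ∈ U, then check whether U ∩ (A ∖ {x}) ≠ ∅ for every such U.
  x = golf: open {golf} ∋ x has {golf} ∩ (A ∖ {golf}) = ∅, so x is NOT a limit point.
  x = hotel: open {golf, hotel} ∋ x has {golf, hotel} ∩ (A ∖ {hotel}) = ∅, so x is NOT a limit point.
  x = india: opens ∋ x are {golf, hotel, india}; each meets A ∖ {india}, so x IS a limit point.
Collecting: A' = {india}.


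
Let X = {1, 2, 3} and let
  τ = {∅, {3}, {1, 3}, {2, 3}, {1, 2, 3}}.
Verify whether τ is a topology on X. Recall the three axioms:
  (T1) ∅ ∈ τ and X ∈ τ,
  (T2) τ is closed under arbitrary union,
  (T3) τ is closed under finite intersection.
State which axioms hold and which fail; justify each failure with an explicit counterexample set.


τ IS a topology on X.

Axiom (T1): ∅ ∈ τ? Yes; X ∈ τ? Yes.
Axiom (T2/T3): check pairwise unions and intersections of members of τ.
All pairwise intersections and unions checked — each lies in τ. Therefore τ satisfies (T1), (T2), (T3): it IS a topology on X.


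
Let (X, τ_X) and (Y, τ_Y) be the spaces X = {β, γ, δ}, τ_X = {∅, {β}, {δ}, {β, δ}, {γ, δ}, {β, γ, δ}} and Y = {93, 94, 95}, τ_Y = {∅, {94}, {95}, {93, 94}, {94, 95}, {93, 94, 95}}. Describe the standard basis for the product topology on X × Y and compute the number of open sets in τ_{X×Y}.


Basis B = {∅ × ∅, {β} × {94}, {β} × {95}, {δ} × {94}, {δ} × {95}, {β} × {93, 94}, {β} × {94, 95}, {β, δ} × {94}, {β, δ} × {95}, {γ, δ} × {94}, {γ, δ} × {95}, {δ} × {93, 94}, {δ} × {94, 95}, {β} × {93, 94, 95}, {β, γ, δ} × {94}, {β, γ, δ} × {95}, {δ} × {93, 94, 95}, {β, δ} × {93, 94}, {β, δ} × {94, 95}, {γ, δ} × {93, 94}, {γ, δ} × {94, 95}, {β, δ} × {93, 94, 95}, {β, γ, δ} × {93, 94}, {β, γ, δ} × {94, 95}, {γ, δ} × {93, 94, 95}, {β, γ, δ} × {93, 94, 95}}; |τ_{X×Y}| = 108.

Enumerate products U × V with U ∈ τ_X, V ∈ τ_Y (deduplicated):
  ∅ × ∅ = {} (∅)
  {β} × {94} = {(β,94)}
  {β} × {95} = {(β,95)}
  {δ} × {94} = {(δ,94)}
  {δ} × {95} = {(δ,95)}
  {β} × {93, 94} = {(β,93), (β,94)}
  {β} × {94, 95} = {(β,94), (β,95)}
  {β, δ} × {94} = {(β,94), (δ,94)}
  {β, δ} × {95} = {(β,95), (δ,95)}
  {γ, δ} × {94} = {(γ,94), (δ,94)}
  {γ, δ} × {95} = {(γ,95), (δ,95)}
  {δ} × {93, 94} = {(δ,93), (δ,94)}
  {δ} × {94, 95} = {(δ,94), (δ,95)}
  {β} × {93, 94, 95} = {(β,93), (β,94), (β,95)}
  {β, γ, δ} × {94} = {(β,94), (γ,94), (δ,94)}
  {β, γ, δ} × {95} = {(β,95), (γ,95), (δ,95)}
  {δ} × {93, 94, 95} = {(δ,93), (δ,94), (δ,95)}
  {β, δ} × {93, 94} = {(β,93), (β,94), (δ,93), (δ,94)}
  {β, δ} × {94, 95} = {(β,94), (β,95), (δ,94), (δ,95)}
  {γ, δ} × {93, 94} = {(γ,93), (γ,94), (δ,93), (δ,94)}
  {γ, δ} × {94, 95} = {(γ,94), (γ,95), (δ,94), (δ,95)}
  {β, δ} × {93, 94, 95} = {(β,93), (β,94), (β,95), (δ,93), (δ,94), (δ,95)}
  {β, γ, δ} × {93, 94} = {(β,93), (β,94), (γ,93), (γ,94), (δ,93), (δ,94)}
  {β, γ, δ} × {94, 95} = {(β,94), (β,95), (γ,94), (γ,95), (δ,94), (δ,95)}
  {γ, δ} × {93, 94, 95} = {(γ,93), (γ,94), (γ,95), (δ,93), (δ,94), (δ,95)}
  {β, γ, δ} × {93, 94, 95} = {(β,93), (β,94), (β,95), (γ,93), (γ,94), (γ,95), (δ,93), (δ,94), (δ,95)}
These 26 distinct sets form the basis B.
Close under arbitrary unions to get τ_{X×Y}; counting gives |τ_{X×Y}| = 108.


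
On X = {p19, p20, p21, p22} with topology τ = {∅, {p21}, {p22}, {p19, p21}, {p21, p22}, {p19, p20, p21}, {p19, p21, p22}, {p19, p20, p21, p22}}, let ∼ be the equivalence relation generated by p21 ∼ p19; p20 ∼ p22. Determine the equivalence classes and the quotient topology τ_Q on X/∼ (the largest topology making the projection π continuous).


X/∼ = {[p19=p21], [p20=p22]}; |τ_Q| = 3.

Equivalence classes: [p19=p21], [p20=p22].
Quotient map π: X → X/∼ sends p19 ↦ [p19=p21], p20 ↦ [p20=p22], p21 ↦ [p19=p21], p22 ↦ [p20=p22].
For each subset V ⊆ X/∼, compute π^{-1}(V) ⊆ X and check whether π^{-1}(V) ∈ τ. V is open in τ_Q iff π^{-1}(V) ∈ τ.
  V = {}: π^{-1}(V) = ∅ ∈ τ ✓.
  V = {[p19=p21]}: π^{-1}(V) = {p19, p21} ∈ τ ✓.
  V = {[p20=p22]}: π^{-1}(V) = {p20, p22} ∉ τ ✗.
  V = {[p19=p21], [p20=p22]}: π^{-1}(V) = {p19, p20, p21, p22} ∈ τ ✓.
Open sets in the quotient: τ_Q = {{}, {[p19=p21]}, {[p19=p21], [p20=p22]}} (3 elements).


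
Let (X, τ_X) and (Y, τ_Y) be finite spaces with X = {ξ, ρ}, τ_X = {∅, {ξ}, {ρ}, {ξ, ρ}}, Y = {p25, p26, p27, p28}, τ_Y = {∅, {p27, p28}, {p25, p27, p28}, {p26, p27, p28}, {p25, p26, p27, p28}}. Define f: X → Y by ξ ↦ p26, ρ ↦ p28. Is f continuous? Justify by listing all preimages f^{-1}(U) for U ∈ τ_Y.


f IS continuous.

Compute f^{-1}(U) for each U ∈ τ_Y:
  U = ∅: f^{-1}(U) = ∅ ∈ τ_X ✓.
  U = {p27, p28}: f^{-1}(U) = {ρ} ∈ τ_X ✓.
  U = {p25, p27, p28}: f^{-1}(U) = {ρ} ∈ τ_X ✓.
  U = {p26, p27, p28}: f^{-1}(U) = {ξ, ρ} ∈ τ_X ✓.
  U = {p25, p26, p27, p28}: f^{-1}(U) = {ξ, ρ} ∈ τ_X ✓.
Every preimage lies in τ_X, so f IS continuous.


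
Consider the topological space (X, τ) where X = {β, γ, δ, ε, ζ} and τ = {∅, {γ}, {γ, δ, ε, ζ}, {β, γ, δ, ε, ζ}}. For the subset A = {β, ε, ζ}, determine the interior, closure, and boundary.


int(A) = ∅, cl(A) = {β, δ, ε, ζ}, ∂A = {β, δ, ε, ζ}.

Closed sets in (X, τ) are complements of opens:
  closed(X, τ) = {∅, {β}, {β, δ, ε, ζ}, {β, γ, δ, ε, ζ}}.
int(A) = ⋃ {U ∈ τ : U ⊆ A}. Opens contained in A: ∅.
Taking the union of these: int(A) = ∅.
cl(A) = ⋂ {C closed : A ⊆ C}. Closed sets containing A: {β, δ, ε, ζ}, {β, γ, δ, ε, ζ}.
Intersecting these: cl(A) = {β, δ, ε, ζ}.
∂A = cl(A) ∖ int(A) = {β, δ, ε, ζ} ∖ ∅ = {β, δ, ε, ζ}.


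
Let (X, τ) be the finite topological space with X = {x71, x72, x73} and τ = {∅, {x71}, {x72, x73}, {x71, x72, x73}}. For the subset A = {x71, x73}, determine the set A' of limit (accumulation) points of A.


A' = {x72}

For each x ∈ X, list the open sets U ∈ τ with x ∈ U, then check whether U ∩ (A ∖ {x}) ≠ ∅ for every such U.
  x = x71: open {x71} ∋ x has {x71} ∩ (A ∖ {x71}) = ∅, so x is NOT a limit point.
  x = x72: opens ∋ x are {x72, x73}, {x71, x72, x73}; each meets A ∖ {x72}, so x IS a limit point.
  x = x73: open {x72, x73} ∋ x has {x72, x73} ∩ (A ∖ {x73}) = ∅, so x is NOT a limit point.
Collecting: A' = {x72}.


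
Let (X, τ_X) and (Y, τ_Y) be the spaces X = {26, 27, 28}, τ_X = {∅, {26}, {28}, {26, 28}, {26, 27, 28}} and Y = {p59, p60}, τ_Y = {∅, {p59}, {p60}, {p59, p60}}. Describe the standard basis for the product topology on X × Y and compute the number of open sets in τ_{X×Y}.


Basis B = {∅ × ∅, {26} × {p59}, {26} × {p60}, {28} × {p59}, {28} × {p60}, {26} × {p59, p60}, {26, 28} × {p59}, {26, 28} × {p60}, {28} × {p59, p60}, {26, 27, 28} × {p59}, {26, 27, 28} × {p60}, {26, 28} × {p59, p60}, {26, 27, 28} × {p59, p60}}; |τ_{X×Y}| = 25.

Enumerate products U × V with U ∈ τ_X, V ∈ τ_Y (deduplicated):
  ∅ × ∅ = {} (∅)
  {26} × {p59} = {(26,p59)}
  {26} × {p60} = {(26,p60)}
  {28} × {p59} = {(28,p59)}
  {28} × {p60} = {(28,p60)}
  {26} × {p59, p60} = {(26,p59), (26,p60)}
  {26, 28} × {p59} = {(26,p59), (28,p59)}
  {26, 28} × {p60} = {(26,p60), (28,p60)}
  {28} × {p59, p60} = {(28,p59), (28,p60)}
  {26, 27, 28} × {p59} = {(26,p59), (27,p59), (28,p59)}
  {26, 27, 28} × {p60} = {(26,p60), (27,p60), (28,p60)}
  {26, 28} × {p59, p60} = {(26,p59), (26,p60), (28,p59), (28,p60)}
  {26, 27, 28} × {p59, p60} = {(26,p59), (26,p60), (27,p59), (27,p60), (28,p59), (28,p60)}
These 13 distinct sets form the basis B.
Close under arbitrary unions to get τ_{X×Y}; counting gives |τ_{X×Y}| = 25.


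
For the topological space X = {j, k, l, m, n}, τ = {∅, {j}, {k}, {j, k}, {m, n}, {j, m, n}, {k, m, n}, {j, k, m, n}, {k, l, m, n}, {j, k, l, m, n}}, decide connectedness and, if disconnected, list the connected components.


(X, τ) is disconnected; components = [{j}, {k, l, m, n}].

Find clopen sets (U ∈ τ with X ∖ U ∈ τ):
  U = ∅, X ∖ U = {j, k, l, m, n} — both open, so U is clopen.
  U = {j}, X ∖ U = {k, l, m, n} — both open, so U is clopen.
  U = {k, l, m, n}, X ∖ U = {j} — both open, so U is clopen.
  U = {j, k, l, m, n}, X ∖ U = ∅ — both open, so U is clopen.
Nontrivial clopen(s) exist: e.g. {k, l, m, n}. So (X, τ) is disconnected.
Compute connected components by grouping points that agree on all clopens:
  component: {j}
  component: {k, l, m, n}


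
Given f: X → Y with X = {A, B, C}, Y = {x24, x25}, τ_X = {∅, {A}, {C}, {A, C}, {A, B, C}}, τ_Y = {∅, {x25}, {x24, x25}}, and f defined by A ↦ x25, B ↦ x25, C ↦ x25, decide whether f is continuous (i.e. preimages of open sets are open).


f IS continuous.

Compute f^{-1}(U) for each U ∈ τ_Y:
  U = ∅: f^{-1}(U) = ∅ ∈ τ_X ✓.
  U = {x25}: f^{-1}(U) = {A, B, C} ∈ τ_X ✓.
  U = {x24, x25}: f^{-1}(U) = {A, B, C} ∈ τ_X ✓.
Every preimage lies in τ_X, so f IS continuous.


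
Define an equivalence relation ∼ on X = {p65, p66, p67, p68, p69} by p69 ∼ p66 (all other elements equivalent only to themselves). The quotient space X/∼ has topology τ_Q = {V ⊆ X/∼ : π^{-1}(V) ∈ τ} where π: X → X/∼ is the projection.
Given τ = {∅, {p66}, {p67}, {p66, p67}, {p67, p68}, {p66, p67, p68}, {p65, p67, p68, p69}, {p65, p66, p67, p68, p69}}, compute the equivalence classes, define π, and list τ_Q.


X/∼ = {[p65], [p66=p69], [p67], [p68]}; |τ_Q| = 4.

Equivalence classes: [p65], [p66=p69], [p67], [p68].
Quotient map π: X → X/∼ sends p65 ↦ [p65], p66 ↦ [p66=p69], p67 ↦ [p67], p68 ↦ [p68], p69 ↦ [p66=p69].
For each subset V ⊆ X/∼, compute π^{-1}(V) ⊆ X and check whether π^{-1}(V) ∈ τ. V is open in τ_Q iff π^{-1}(V) ∈ τ.
  V = {}: π^{-1}(V) = ∅ ∈ τ ✓.
  V = {[p65]}: π^{-1}(V) = {p65} ∉ τ ✗.
  V = {[p66=p69]}: π^{-1}(V) = {p66, p69} ∉ τ ✗.
  V = {[p65], [p66=p69]}: π^{-1}(V) = {p65, p66, p69} ∉ τ ✗.
  V = {[p67]}: π^{-1}(V) = {p67} ∈ τ ✓.
  V = {[p65], [p67]}: π^{-1}(V) = {p65, p67} ∉ τ ✗.
  V = {[p66=p69], [p67]}: π^{-1}(V) = {p66, p67, p69} ∉ τ ✗.
  V = {[p65], [p66=p69], [p67]}: π^{-1}(V) = {p65, p66, p67, p69} ∉ τ ✗.
  V = {[p68]}: π^{-1}(V) = {p68} ∉ τ ✗.
  V = {[p65], [p68]}: π^{-1}(V) = {p65, p68} ∉ τ ✗.
  V = {[p66=p69], [p68]}: π^{-1}(V) = {p66, p68, p69} ∉ τ ✗.
  V = {[p65], [p66=p69], [p68]}: π^{-1}(V) = {p65, p66, p68, p69} ∉ τ ✗.
  V = {[p67], [p68]}: π^{-1}(V) = {p67, p68} ∈ τ ✓.
  V = {[p65], [p67], [p68]}: π^{-1}(V) = {p65, p67, p68} ∉ τ ✗.
  V = {[p66=p69], [p67], [p68]}: π^{-1}(V) = {p66, p67, p68, p69} ∉ τ ✗.
  V = {[p65], [p66=p69], [p67], [p68]}: π^{-1}(V) = {p65, p66, p67, p68, p69} ∈ τ ✓.
Open sets in the quotient: τ_Q = {{}, {[p67]}, {[p67], [p68]}, {[p65], [p66=p69], [p67], [p68]}} (4 elements).


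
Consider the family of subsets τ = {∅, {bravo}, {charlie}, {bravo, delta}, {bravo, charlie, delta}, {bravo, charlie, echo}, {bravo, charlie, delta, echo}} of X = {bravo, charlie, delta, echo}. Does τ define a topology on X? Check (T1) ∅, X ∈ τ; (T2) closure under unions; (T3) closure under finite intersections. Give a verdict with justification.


τ is NOT a topology on X.

Axiom (T1): ∅ ∈ τ? Yes; X ∈ τ? Yes.
Axiom (T2/T3): check pairwise unions and intersections of members of τ.
Counterexample for (T2): {bravo} ∪ {charlie} = {bravo, charlie} ∉ τ. Therefore τ is NOT a topology.


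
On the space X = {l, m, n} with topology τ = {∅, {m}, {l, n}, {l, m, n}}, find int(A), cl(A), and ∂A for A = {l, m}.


int(A) = {m}, cl(A) = {l, m, n}, ∂A = {l, n}.

Closed sets in (X, τ) are complements of opens:
  closed(X, τ) = {∅, {m}, {l, n}, {l, m, n}}.
int(A) = ⋃ {U ∈ τ : U ⊆ A}. Opens contained in A: ∅, {m}.
Taking the union of these: int(A) = {m}.
cl(A) = ⋂ {C closed : A ⊆ C}. Closed sets containing A: {l, m, n}.
Intersecting these: cl(A) = {l, m, n}.
∂A = cl(A) ∖ int(A) = {l, m, n} ∖ {m} = {l, n}.


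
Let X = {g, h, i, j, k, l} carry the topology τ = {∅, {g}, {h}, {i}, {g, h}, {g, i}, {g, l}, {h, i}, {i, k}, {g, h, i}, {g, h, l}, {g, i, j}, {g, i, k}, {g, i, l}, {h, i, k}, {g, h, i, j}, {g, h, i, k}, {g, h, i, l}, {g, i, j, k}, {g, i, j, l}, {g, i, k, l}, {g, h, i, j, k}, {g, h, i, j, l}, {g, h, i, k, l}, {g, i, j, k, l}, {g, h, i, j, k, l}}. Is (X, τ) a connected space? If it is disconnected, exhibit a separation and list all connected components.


(X, τ) is disconnected; components = [{h}, {g, i, j, k, l}].

Find clopen sets (U ∈ τ with X ∖ U ∈ τ):
  U = ∅, X ∖ U = {g, h, i, j, k, l} — both open, so U is clopen.
  U = {h}, X ∖ U = {g, i, j, k, l} — both open, so U is clopen.
  U = {g, i, j, k, l}, X ∖ U = {h} — both open, so U is clopen.
  U = {g, h, i, j, k, l}, X ∖ U = ∅ — both open, so U is clopen.
Nontrivial clopen(s) exist: e.g. {h}. So (X, τ) is disconnected.
Compute connected components by grouping points that agree on all clopens:
  component: {h}
  component: {g, i, j, k, l}


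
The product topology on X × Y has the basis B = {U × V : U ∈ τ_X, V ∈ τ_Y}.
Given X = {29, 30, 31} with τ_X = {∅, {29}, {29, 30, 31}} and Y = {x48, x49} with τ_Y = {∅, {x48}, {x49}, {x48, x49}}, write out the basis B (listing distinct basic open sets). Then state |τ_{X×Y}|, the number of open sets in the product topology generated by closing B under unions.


Basis B = {∅ × ∅, {29} × {x48}, {29} × {x49}, {29} × {x48, x49}, {29, 30, 31} × {x48}, {29, 30, 31} × {x49}, {29, 30, 31} × {x48, x49}}; |τ_{X×Y}| = 9.

Enumerate products U × V with U ∈ τ_X, V ∈ τ_Y (deduplicated):
  ∅ × ∅ = {} (∅)
  {29} × {x48} = {(29,x48)}
  {29} × {x49} = {(29,x49)}
  {29} × {x48, x49} = {(29,x48), (29,x49)}
  {29, 30, 31} × {x48} = {(29,x48), (30,x48), (31,x48)}
  {29, 30, 31} × {x49} = {(29,x49), (30,x49), (31,x49)}
  {29, 30, 31} × {x48, x49} = {(29,x48), (29,x49), (30,x48), (30,x49), (31,x48), (31,x49)}
These 7 distinct sets form the basis B.
Close under arbitrary unions to get τ_{X×Y}; counting gives |τ_{X×Y}| = 9.


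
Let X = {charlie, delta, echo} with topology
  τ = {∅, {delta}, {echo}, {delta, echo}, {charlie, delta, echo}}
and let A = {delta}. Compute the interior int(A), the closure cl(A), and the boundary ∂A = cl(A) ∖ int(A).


int(A) = {delta}, cl(A) = {charlie, delta}, ∂A = {charlie}.

Closed sets in (X, τ) are complements of opens:
  closed(X, τ) = {∅, {charlie}, {charlie, delta}, {charlie, echo}, {charlie, delta, echo}}.
int(A) = ⋃ {U ∈ τ : U ⊆ A}. Opens contained in A: ∅, {delta}.
Taking the union of these: int(A) = {delta}.
cl(A) = ⋂ {C closed : A ⊆ C}. Closed sets containing A: {charlie, delta}, {charlie, delta, echo}.
Intersecting these: cl(A) = {charlie, delta}.
∂A = cl(A) ∖ int(A) = {charlie, delta} ∖ {delta} = {charlie}.


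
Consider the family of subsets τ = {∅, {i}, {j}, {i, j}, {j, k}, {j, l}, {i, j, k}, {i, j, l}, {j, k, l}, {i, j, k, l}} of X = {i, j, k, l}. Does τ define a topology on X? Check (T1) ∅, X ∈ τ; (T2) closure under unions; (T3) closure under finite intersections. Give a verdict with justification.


τ IS a topology on X.

Axiom (T1): ∅ ∈ τ? Yes; X ∈ τ? Yes.
Axiom (T2/T3): check pairwise unions and intersections of members of τ.
All pairwise intersections and unions checked — each lies in τ. Therefore τ satisfies (T1), (T2), (T3): it IS a topology on X.
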